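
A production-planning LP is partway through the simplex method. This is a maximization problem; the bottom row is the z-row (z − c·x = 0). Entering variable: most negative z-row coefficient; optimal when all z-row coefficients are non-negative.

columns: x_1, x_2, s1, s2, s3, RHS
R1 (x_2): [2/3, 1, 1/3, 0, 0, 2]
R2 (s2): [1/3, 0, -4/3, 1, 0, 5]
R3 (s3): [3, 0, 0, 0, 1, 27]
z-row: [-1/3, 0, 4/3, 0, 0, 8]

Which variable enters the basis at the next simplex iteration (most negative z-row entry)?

x_1

Negative z-row entries: x_1: -1/3.
The most negative is -1/3 in column x_1, so x_1 enters.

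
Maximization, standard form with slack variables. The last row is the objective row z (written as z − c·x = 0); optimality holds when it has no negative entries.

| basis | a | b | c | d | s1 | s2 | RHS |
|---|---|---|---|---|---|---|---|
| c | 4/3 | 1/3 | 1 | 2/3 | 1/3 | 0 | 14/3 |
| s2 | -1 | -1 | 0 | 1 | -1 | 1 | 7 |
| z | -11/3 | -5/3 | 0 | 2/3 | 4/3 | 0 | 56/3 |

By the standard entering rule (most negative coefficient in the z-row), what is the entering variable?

a

Negative z-row entries: a: -11/3, b: -5/3.
The most negative is -11/3 in column a, so a enters.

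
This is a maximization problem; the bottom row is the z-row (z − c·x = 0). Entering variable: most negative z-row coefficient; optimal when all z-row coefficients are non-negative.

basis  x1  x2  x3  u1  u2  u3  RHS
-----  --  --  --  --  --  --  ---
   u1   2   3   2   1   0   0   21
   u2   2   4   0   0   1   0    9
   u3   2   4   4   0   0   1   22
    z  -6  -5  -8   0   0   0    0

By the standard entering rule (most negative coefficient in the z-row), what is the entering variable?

Negative z-row entries: x1: -6, x2: -5, x3: -8.
The most negative is -8 in column x3, so x3 enters.

x3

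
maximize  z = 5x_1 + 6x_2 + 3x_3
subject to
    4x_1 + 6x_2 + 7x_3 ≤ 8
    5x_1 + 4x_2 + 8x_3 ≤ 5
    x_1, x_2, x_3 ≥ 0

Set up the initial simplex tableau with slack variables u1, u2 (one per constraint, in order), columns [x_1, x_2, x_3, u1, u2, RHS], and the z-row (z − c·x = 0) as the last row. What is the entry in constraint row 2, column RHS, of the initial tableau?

5

The RHS of constraint 2 is b_2 = 5.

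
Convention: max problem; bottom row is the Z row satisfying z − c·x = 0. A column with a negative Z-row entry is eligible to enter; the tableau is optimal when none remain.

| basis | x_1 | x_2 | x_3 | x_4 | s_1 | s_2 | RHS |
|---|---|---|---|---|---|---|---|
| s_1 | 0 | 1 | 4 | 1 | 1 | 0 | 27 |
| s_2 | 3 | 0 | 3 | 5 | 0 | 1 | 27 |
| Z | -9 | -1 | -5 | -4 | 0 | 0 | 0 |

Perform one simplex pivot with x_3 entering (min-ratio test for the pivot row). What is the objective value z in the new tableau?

135/4

Ratio test on column x_3 — row 1: 27/4 = 27/4; row 2: 27/3 = 9. Minimum is 27/4 at row 1 (s_1 leaves); pivot element 4.
Pivot on row 1; the Z-row RHS becomes 0 − (-5)·(27/4) = 135/4.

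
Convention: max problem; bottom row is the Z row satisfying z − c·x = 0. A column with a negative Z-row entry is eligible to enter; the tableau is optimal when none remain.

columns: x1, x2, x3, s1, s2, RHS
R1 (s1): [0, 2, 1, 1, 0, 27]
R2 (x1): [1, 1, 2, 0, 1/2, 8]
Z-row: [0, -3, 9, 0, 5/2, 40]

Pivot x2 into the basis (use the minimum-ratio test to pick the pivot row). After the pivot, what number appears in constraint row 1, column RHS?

Ratio test on column x2 — row 1: 27/2 = 27/2; row 2: 8/1 = 8. Minimum is 8 at row 2 (x1 leaves); pivot element 1.
Divide row 2 by 1; eliminate column x2 from the other rows.
Row 1 update in column RHS: 27 − 2·8 = 11.

11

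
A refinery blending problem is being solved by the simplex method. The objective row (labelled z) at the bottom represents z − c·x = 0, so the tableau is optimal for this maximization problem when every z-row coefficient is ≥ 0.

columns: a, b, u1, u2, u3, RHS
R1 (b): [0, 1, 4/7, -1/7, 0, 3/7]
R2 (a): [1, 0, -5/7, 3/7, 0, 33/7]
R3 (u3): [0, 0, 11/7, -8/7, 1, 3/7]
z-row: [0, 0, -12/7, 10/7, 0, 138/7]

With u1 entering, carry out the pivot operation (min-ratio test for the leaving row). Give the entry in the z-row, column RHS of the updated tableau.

Ratio test on column u1 — row 1: (3/7)/(4/7) = 3/4; row 2: entry -5/7 ≤ 0; row 3: (3/7)/(11/7) = 3/11. Minimum is 3/11 at row 3 (u3 leaves); pivot element 11/7.
Divide row 3 by 11/7; eliminate column u1 from the other rows.
z-row update in column RHS: 138/7 − (-12/7)·(3/11) = 222/11.

222/11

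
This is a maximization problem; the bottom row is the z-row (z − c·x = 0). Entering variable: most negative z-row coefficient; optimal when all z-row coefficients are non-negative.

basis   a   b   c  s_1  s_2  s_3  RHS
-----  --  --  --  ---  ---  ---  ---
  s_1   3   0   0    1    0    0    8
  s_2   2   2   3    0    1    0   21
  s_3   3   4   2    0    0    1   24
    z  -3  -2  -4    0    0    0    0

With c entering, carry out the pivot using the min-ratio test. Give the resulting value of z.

28

Ratio test on column c — row 1: entry 0 ≤ 0; row 2: 21/3 = 7; row 3: 24/2 = 12. Minimum is 7 at row 2 (s_2 leaves); pivot element 3.
Pivot on row 2; the z-row RHS becomes 0 − (-4)·7 = 28.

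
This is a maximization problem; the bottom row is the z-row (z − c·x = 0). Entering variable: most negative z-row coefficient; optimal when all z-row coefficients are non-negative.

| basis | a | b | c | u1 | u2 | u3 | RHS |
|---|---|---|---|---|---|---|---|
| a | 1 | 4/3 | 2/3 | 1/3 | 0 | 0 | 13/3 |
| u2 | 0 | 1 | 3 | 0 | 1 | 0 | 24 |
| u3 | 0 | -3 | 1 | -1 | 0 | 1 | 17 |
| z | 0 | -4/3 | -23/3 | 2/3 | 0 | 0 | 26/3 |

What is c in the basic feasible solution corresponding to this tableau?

c is not in the basis, so in the current basic feasible solution c = 0.

0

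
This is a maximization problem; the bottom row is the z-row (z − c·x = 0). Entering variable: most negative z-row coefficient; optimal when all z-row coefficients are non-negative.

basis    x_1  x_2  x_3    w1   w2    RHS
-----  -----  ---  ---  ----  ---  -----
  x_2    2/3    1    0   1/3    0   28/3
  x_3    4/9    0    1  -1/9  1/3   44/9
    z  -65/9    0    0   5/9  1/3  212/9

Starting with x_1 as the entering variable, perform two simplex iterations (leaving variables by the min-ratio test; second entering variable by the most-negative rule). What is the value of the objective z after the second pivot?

108

Ratio test on column x_1 — row 1: (28/3)/(2/3) = 14; row 2: (44/9)/(4/9) = 11. Minimum is 11 at row 2 (x_3 leaves); pivot element 4/9.
Pivot on row 2; the z-row RHS becomes 212/9 − (-65/9)·11 = 103.
Next entering variable (most negative z-row entry -5/4): w1.
Ratio test on column w1 — row 1: 2/(1/2) = 4; row 2: entry -1/4 ≤ 0. Minimum is 4 at row 1 (x_2 leaves); pivot element 1/2.
After the second pivot the z-row RHS is 103 − (-5/4)·4 = 108.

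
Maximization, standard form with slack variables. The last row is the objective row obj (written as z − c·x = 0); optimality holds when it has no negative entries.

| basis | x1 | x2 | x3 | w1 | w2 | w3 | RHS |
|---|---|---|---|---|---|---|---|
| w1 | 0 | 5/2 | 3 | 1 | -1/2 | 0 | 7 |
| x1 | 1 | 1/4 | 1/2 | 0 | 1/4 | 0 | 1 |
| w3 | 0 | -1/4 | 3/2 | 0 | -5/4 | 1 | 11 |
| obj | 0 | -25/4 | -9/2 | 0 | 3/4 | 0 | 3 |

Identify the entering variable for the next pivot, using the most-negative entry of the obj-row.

x2

Negative obj-row entries: x2: -25/4, x3: -9/2.
The most negative is -25/4 in column x2, so x2 enters.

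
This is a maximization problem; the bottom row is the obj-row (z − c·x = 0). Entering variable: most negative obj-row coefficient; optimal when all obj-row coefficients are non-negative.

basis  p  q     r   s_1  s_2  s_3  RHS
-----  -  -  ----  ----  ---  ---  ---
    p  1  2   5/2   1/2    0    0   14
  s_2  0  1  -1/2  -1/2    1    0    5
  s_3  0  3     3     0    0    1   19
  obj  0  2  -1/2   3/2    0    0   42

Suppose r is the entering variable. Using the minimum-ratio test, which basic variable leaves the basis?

Column r entries and ratios — p: 14/(5/2) = 28/5; s_2: -1/2 ≤ 0, skip; s_3: 19/3 = 19/3.
Smallest ratio is 28/5 in the row of p, so p leaves.

p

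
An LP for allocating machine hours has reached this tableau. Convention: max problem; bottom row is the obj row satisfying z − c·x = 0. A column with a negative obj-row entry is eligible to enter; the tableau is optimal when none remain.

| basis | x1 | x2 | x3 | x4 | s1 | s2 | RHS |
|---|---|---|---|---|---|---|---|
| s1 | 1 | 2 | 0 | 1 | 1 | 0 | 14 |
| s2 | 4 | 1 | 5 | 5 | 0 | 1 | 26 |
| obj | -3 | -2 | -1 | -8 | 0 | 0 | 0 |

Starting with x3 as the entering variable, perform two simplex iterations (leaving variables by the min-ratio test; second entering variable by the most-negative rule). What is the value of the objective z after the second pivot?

208/5

Ratio test on column x3 — row 1: entry 0 ≤ 0; row 2: 26/5 = 26/5. Minimum is 26/5 at row 2 (s2 leaves); pivot element 5.
Pivot on row 2; the obj-row RHS becomes 0 − (-1)·(26/5) = 26/5.
Next entering variable (most negative obj-row entry -7): x4.
Ratio test on column x4 — row 1: 14/1 = 14; row 2: (26/5)/1 = 26/5. Minimum is 26/5 at row 2 (x3 leaves); pivot element 1.
After the second pivot the obj-row RHS is 26/5 − (-7)·(26/5) = 208/5.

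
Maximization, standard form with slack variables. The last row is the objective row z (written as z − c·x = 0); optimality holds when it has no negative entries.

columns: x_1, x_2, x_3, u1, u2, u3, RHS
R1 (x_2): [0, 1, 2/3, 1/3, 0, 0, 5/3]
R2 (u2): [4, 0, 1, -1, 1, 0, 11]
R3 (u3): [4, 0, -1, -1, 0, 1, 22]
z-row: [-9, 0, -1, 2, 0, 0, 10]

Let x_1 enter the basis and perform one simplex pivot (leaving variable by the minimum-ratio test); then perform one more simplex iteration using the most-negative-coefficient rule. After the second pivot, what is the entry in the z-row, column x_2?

Ratio test on column x_1 — row 1: entry 0 ≤ 0; row 2: 11/4 = 11/4; row 3: 22/4 = 11/2. Minimum is 11/4 at row 2 (u2 leaves); pivot element 4.
Divide row 2 by 4; eliminate column x_1 from the other rows.
Second iteration: most negative z-row entry is -1/4 in column u1, so u1 enters.
Ratio test on column u1 — row 1: (5/3)/(1/3) = 5; row 2: entry -1/4 ≤ 0; row 3: entry 0 ≤ 0. Minimum is 5 at row 1 (x_2 leaves); pivot element 1/3.
Divide row 1 by 1/3; eliminate column u1 from the other rows.
After both pivots, the entry at the z-row, column x_2 is 3/4.

3/4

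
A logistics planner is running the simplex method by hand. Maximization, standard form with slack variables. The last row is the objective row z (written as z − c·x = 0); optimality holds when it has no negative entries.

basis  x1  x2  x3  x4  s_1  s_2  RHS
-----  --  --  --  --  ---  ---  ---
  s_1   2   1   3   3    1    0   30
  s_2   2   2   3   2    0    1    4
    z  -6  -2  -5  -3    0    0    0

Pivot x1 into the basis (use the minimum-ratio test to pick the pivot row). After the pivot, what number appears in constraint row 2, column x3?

3/2

Ratio test on column x1 — row 1: 30/2 = 15; row 2: 4/2 = 2. Minimum is 2 at row 2 (s_2 leaves); pivot element 2.
Divide row 2 by 2; eliminate column x1 from the other rows.
In the new row 2, the x3 entry is the old entry divided by the pivot: 3/2 = 3/2.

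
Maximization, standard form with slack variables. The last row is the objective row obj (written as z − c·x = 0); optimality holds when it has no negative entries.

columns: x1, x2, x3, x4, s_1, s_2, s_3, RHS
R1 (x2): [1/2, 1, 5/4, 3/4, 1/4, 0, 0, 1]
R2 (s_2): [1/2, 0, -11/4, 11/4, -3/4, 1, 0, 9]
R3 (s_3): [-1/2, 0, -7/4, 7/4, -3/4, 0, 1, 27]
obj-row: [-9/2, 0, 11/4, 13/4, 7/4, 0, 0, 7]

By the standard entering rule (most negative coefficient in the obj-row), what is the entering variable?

x1

Negative obj-row entries: x1: -9/2.
The most negative is -9/2 in column x1, so x1 enters.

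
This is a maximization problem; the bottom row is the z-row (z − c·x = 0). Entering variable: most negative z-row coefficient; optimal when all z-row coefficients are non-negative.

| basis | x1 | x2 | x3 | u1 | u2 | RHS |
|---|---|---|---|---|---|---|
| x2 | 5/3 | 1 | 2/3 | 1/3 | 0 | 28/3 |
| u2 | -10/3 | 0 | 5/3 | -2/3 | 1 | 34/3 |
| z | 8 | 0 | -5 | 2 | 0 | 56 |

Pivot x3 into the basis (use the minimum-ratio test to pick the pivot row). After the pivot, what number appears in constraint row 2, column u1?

-2/5

Ratio test on column x3 — row 1: (28/3)/(2/3) = 14; row 2: (34/3)/(5/3) = 34/5. Minimum is 34/5 at row 2 (u2 leaves); pivot element 5/3.
Divide row 2 by 5/3; eliminate column x3 from the other rows.
In the new row 2, the u1 entry is the old entry divided by the pivot: (-2/3)/(5/3) = -2/5.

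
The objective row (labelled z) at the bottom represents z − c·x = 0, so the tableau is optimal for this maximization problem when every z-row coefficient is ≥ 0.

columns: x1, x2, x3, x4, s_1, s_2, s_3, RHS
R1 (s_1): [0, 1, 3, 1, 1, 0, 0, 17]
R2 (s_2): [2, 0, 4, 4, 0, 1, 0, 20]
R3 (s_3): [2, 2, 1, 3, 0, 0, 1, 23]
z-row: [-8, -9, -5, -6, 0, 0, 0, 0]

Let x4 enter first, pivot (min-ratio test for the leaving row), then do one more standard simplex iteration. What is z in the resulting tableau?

Ratio test on column x4 — row 1: 17/1 = 17; row 2: 20/4 = 5; row 3: 23/3 = 23/3. Minimum is 5 at row 2 (s_2 leaves); pivot element 4.
Pivot on row 2; the z-row RHS becomes 0 − (-6)·5 = 30.
Next entering variable (most negative z-row entry -9): x2.
Ratio test on column x2 — row 1: 12/1 = 12; row 2: entry 0 ≤ 0; row 3: 8/2 = 4. Minimum is 4 at row 3 (s_3 leaves); pivot element 2.
After the second pivot the z-row RHS is 30 − (-9)·4 = 66.

66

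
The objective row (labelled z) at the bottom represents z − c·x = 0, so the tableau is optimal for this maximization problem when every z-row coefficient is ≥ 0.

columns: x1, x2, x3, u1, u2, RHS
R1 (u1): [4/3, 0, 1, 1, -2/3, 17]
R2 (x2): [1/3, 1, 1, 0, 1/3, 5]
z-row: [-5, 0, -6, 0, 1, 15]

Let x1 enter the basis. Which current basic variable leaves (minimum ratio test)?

Column x1 entries and ratios — u1: 17/(4/3) = 51/4; x2: 5/(1/3) = 15.
Smallest ratio is 51/4 in the row of u1, so u1 leaves.

u1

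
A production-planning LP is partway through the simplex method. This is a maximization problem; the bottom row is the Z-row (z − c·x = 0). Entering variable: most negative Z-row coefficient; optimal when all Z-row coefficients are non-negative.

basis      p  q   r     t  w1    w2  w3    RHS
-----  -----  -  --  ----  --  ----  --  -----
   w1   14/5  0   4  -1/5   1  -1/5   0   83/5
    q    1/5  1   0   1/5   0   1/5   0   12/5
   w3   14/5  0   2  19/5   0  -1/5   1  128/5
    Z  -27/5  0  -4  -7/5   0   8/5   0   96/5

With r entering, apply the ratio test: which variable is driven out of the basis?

w1

Column r entries and ratios — w1: (83/5)/4 = 83/20; q: 0 ≤ 0, skip; w3: (128/5)/2 = 64/5.
Smallest ratio is 83/20 in the row of w1, so w1 leaves.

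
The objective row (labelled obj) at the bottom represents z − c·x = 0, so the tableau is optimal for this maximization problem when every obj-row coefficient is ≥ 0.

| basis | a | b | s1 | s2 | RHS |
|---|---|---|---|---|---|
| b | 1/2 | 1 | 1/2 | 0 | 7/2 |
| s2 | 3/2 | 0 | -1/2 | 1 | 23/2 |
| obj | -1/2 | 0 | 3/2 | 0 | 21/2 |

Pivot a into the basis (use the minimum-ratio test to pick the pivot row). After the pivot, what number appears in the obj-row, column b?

1

Ratio test on column a — row 1: (7/2)/(1/2) = 7; row 2: (23/2)/(3/2) = 23/3. Minimum is 7 at row 1 (b leaves); pivot element 1/2.
Divide row 1 by 1/2; eliminate column a from the other rows.
obj-row update in column b: 0 − (-1/2)·2 = 1.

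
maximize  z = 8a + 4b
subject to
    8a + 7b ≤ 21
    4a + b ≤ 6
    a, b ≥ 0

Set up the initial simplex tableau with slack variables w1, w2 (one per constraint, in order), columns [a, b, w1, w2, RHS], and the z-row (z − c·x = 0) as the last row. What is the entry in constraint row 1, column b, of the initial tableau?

Constraint 1 has coefficient 7 on b.

7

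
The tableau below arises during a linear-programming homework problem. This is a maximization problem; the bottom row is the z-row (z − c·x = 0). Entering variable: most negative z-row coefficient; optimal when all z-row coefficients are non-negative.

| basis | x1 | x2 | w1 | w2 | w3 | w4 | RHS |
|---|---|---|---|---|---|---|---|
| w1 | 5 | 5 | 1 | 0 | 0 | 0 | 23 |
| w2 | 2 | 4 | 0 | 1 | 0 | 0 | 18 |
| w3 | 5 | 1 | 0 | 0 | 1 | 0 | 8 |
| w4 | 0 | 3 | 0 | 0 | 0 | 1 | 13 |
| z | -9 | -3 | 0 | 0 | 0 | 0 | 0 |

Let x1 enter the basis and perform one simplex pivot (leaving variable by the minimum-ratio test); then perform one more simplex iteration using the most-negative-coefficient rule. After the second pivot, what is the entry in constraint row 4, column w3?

3/4

Ratio test on column x1 — row 1: 23/5 = 23/5; row 2: 18/2 = 9; row 3: 8/5 = 8/5; row 4: entry 0 ≤ 0. Minimum is 8/5 at row 3 (w3 leaves); pivot element 5.
Divide row 3 by 5; eliminate column x1 from the other rows.
Second iteration: most negative z-row entry is -6/5 in column x2, so x2 enters.
Ratio test on column x2 — row 1: 15/4 = 15/4; row 2: (74/5)/(18/5) = 37/9; row 3: (8/5)/(1/5) = 8; row 4: 13/3 = 13/3. Minimum is 15/4 at row 1 (w1 leaves); pivot element 4.
Divide row 1 by 4; eliminate column x2 from the other rows.
After both pivots, the entry at constraint row 4, column w3 is 3/4.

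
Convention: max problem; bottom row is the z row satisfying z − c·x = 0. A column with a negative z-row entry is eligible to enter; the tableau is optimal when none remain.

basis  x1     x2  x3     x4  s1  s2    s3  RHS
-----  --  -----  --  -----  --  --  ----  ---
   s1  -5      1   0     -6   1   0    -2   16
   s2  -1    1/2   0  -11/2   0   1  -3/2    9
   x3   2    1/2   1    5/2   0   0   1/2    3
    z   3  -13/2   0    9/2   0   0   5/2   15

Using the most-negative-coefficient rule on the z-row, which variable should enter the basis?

x2

Negative z-row entries: x2: -13/2.
The most negative is -13/2 in column x2, so x2 enters.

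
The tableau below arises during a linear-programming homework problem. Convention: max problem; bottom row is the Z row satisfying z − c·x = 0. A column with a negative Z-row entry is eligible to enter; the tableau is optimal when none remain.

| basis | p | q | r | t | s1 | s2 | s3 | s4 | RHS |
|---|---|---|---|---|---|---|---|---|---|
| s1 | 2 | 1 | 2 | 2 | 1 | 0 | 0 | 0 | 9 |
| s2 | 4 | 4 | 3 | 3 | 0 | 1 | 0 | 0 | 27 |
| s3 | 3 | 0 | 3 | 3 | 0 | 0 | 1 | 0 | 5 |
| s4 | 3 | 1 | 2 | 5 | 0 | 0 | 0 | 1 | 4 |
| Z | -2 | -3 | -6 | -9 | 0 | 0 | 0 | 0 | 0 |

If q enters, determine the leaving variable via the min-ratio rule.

Column q entries and ratios — s1: 9/1 = 9; s2: 27/4 = 27/4; s3: 0 ≤ 0, skip; s4: 4/1 = 4.
Smallest ratio is 4 in the row of s4, so s4 leaves.

s4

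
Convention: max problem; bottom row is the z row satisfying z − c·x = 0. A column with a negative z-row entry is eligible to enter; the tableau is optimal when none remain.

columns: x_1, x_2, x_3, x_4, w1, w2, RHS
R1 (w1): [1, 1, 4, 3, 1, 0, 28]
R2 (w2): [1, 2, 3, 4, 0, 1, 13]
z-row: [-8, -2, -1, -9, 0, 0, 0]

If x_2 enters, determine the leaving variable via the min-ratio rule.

Column x_2 entries and ratios — w1: 28/1 = 28; w2: 13/2 = 13/2.
Smallest ratio is 13/2 in the row of w2, so w2 leaves.

w2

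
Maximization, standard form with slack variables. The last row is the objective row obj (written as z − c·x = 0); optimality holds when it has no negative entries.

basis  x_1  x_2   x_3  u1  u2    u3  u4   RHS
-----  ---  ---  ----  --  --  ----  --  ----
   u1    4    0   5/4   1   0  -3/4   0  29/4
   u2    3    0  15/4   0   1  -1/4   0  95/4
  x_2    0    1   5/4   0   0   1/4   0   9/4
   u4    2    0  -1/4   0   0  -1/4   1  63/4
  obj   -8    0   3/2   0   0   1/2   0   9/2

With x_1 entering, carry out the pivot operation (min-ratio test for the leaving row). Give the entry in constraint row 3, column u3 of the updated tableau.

1/4

Ratio test on column x_1 — row 1: (29/4)/4 = 29/16; row 2: (95/4)/3 = 95/12; row 3: entry 0 ≤ 0; row 4: (63/4)/2 = 63/8. Minimum is 29/16 at row 1 (u1 leaves); pivot element 4.
Divide row 1 by 4; eliminate column x_1 from the other rows.
Row 3 update in column u3: 1/4 − 0·(-3/16) = 1/4.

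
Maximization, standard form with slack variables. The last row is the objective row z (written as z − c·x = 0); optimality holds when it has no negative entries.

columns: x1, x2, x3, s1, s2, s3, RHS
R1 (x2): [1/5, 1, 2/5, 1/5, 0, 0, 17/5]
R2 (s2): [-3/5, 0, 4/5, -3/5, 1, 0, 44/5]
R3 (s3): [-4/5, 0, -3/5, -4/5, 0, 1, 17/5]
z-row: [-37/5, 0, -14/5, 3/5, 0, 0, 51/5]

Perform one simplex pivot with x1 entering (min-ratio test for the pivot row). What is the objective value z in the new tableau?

136

Ratio test on column x1 — row 1: (17/5)/(1/5) = 17; row 2: entry -3/5 ≤ 0; row 3: entry -4/5 ≤ 0. Minimum is 17 at row 1 (x2 leaves); pivot element 1/5.
Pivot on row 1; the z-row RHS becomes 51/5 − (-37/5)·17 = 136.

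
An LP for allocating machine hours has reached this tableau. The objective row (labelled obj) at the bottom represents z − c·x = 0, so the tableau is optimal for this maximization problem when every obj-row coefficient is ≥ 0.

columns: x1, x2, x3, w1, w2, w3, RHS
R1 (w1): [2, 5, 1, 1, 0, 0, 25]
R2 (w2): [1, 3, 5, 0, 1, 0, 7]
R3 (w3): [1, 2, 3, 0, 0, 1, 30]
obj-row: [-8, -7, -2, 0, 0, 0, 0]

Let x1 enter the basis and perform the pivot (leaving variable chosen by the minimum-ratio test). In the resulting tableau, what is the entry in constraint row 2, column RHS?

Ratio test on column x1 — row 1: 25/2 = 25/2; row 2: 7/1 = 7; row 3: 30/1 = 30. Minimum is 7 at row 2 (w2 leaves); pivot element 1.
Divide row 2 by 1; eliminate column x1 from the other rows.
In the new row 2, the RHS entry is the old entry divided by the pivot: 7/1 = 7.

7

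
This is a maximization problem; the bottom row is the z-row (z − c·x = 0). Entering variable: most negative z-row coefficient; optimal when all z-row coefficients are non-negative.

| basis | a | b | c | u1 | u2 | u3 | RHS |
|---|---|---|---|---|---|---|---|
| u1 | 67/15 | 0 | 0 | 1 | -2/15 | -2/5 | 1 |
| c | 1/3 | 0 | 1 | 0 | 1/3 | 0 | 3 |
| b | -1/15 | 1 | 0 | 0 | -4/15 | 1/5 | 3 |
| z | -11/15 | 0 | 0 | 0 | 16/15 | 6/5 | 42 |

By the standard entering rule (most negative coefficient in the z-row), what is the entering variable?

Negative z-row entries: a: -11/15.
The most negative is -11/15 in column a, so a enters.

a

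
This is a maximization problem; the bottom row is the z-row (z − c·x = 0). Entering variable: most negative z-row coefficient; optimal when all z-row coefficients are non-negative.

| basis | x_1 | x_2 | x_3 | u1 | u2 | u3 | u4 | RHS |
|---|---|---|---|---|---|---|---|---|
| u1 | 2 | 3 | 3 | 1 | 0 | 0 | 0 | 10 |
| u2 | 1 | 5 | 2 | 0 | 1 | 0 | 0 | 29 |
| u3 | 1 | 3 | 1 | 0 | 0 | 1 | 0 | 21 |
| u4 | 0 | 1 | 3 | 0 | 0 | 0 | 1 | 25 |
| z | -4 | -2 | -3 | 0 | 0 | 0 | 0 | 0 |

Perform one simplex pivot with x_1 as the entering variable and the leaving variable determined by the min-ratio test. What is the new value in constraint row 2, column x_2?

Ratio test on column x_1 — row 1: 10/2 = 5; row 2: 29/1 = 29; row 3: 21/1 = 21; row 4: entry 0 ≤ 0. Minimum is 5 at row 1 (u1 leaves); pivot element 2.
Divide row 1 by 2; eliminate column x_1 from the other rows.
Row 2 update in column x_2: 5 − 1·(3/2) = 7/2.

7/2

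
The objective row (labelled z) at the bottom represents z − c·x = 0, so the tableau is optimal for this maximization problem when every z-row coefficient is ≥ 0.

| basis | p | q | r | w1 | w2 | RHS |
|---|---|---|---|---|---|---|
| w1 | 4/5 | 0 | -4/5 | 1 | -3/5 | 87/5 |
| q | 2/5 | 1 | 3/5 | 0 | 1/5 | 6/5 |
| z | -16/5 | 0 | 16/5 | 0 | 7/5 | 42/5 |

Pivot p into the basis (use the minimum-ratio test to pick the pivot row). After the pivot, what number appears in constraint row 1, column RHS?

Ratio test on column p — row 1: (87/5)/(4/5) = 87/4; row 2: (6/5)/(2/5) = 3. Minimum is 3 at row 2 (q leaves); pivot element 2/5.
Divide row 2 by 2/5; eliminate column p from the other rows.
Row 1 update in column RHS: 87/5 − (4/5)·3 = 15.

15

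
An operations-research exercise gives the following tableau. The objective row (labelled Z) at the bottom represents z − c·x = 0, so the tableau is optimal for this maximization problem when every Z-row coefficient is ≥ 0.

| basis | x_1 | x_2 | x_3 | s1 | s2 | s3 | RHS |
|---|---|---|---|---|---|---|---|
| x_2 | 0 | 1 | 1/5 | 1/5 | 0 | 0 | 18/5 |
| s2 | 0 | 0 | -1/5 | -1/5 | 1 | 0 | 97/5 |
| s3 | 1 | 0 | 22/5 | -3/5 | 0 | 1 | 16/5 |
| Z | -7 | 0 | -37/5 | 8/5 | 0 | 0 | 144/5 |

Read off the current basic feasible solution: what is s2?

s2 is basic (row 2); its value is the RHS of that row, 97/5.

97/5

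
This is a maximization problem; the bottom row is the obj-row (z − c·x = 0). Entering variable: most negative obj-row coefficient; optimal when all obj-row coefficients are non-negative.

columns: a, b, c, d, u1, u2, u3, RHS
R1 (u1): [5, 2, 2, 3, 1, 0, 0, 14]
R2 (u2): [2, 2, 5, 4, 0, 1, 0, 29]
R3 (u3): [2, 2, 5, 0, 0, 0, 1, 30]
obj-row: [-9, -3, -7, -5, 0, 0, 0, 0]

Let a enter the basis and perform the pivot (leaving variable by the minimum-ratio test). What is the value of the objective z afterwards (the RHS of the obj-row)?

126/5

Ratio test on column a — row 1: 14/5 = 14/5; row 2: 29/2 = 29/2; row 3: 30/2 = 15. Minimum is 14/5 at row 1 (u1 leaves); pivot element 5.
Pivot on row 1; the obj-row RHS becomes 0 − (-9)·(14/5) = 126/5.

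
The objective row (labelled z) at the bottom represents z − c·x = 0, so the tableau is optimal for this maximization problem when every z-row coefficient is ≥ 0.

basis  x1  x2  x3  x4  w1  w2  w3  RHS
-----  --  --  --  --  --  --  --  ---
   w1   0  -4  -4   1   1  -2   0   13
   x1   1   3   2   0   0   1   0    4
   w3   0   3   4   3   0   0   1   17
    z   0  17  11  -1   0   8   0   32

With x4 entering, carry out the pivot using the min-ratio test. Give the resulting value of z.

Ratio test on column x4 — row 1: 13/1 = 13; row 2: entry 0 ≤ 0; row 3: 17/3 = 17/3. Minimum is 17/3 at row 3 (w3 leaves); pivot element 3.
Pivot on row 3; the z-row RHS becomes 32 − (-1)·(17/3) = 113/3.

113/3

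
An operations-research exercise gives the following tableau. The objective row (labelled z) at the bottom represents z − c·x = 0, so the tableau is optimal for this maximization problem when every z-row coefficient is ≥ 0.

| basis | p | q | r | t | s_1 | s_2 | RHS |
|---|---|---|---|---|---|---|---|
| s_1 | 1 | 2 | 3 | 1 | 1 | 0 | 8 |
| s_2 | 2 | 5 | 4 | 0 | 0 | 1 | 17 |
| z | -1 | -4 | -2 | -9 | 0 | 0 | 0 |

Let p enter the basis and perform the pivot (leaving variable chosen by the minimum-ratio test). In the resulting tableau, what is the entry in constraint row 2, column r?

-2

Ratio test on column p — row 1: 8/1 = 8; row 2: 17/2 = 17/2. Minimum is 8 at row 1 (s_1 leaves); pivot element 1.
Divide row 1 by 1; eliminate column p from the other rows.
Row 2 update in column r: 4 − 2·3 = -2.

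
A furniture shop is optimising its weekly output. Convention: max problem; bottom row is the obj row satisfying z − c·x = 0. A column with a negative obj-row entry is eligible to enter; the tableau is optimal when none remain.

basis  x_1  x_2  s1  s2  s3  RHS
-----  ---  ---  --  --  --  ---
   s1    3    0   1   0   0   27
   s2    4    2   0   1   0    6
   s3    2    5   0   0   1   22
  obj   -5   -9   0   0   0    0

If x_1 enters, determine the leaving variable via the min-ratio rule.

s2

Column x_1 entries and ratios — s1: 27/3 = 9; s2: 6/4 = 3/2; s3: 22/2 = 11.
Smallest ratio is 3/2 in the row of s2, so s2 leaves.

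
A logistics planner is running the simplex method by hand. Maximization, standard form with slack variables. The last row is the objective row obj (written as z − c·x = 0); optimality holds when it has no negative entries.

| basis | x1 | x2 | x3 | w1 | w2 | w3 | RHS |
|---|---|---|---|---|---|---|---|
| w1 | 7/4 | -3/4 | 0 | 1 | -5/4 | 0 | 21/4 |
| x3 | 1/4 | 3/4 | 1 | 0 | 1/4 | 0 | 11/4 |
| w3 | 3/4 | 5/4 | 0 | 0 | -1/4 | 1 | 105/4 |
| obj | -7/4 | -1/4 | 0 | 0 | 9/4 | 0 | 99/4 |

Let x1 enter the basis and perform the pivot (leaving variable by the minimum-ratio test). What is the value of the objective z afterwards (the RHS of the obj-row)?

30

Ratio test on column x1 — row 1: (21/4)/(7/4) = 3; row 2: (11/4)/(1/4) = 11; row 3: (105/4)/(3/4) = 35. Minimum is 3 at row 1 (w1 leaves); pivot element 7/4.
Pivot on row 1; the obj-row RHS becomes 99/4 − (-7/4)·3 = 30.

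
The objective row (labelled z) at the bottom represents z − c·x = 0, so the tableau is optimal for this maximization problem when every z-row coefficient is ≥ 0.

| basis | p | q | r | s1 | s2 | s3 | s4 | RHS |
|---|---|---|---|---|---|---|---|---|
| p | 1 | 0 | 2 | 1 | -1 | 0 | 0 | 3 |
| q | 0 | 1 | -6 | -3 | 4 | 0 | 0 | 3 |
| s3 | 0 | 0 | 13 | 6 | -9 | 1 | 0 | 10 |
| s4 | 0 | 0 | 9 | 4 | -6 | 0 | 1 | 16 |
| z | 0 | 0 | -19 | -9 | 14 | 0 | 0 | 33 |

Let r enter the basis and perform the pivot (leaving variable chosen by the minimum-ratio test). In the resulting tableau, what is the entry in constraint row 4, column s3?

-9/13

Ratio test on column r — row 1: 3/2 = 3/2; row 2: entry -6 ≤ 0; row 3: 10/13 = 10/13; row 4: 16/9 = 16/9. Minimum is 10/13 at row 3 (s3 leaves); pivot element 13.
Divide row 3 by 13; eliminate column r from the other rows.
Row 4 update in column s3: 0 − 9·(1/13) = -9/13.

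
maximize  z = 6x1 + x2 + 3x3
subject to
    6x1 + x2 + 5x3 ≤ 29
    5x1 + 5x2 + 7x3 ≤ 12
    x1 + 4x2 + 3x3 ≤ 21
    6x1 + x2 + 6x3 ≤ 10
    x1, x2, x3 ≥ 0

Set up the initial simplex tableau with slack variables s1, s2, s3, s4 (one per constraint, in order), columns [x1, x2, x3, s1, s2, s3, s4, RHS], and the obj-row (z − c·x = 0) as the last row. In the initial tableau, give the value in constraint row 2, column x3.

Constraint 2 has coefficient 7 on x3.

7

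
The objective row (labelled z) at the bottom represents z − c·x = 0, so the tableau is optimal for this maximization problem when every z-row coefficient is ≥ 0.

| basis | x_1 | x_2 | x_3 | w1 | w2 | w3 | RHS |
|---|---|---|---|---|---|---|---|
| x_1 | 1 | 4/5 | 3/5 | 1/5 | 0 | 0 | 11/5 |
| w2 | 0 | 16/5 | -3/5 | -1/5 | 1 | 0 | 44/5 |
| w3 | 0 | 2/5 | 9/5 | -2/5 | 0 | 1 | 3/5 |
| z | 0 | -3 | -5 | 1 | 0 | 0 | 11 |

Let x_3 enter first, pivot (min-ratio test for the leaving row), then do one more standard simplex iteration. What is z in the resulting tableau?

31/2

Ratio test on column x_3 — row 1: (11/5)/(3/5) = 11/3; row 2: entry -3/5 ≤ 0; row 3: (3/5)/(9/5) = 1/3. Minimum is 1/3 at row 3 (w3 leaves); pivot element 9/5.
Pivot on row 3; the z-row RHS becomes 11 − (-5)·(1/3) = 38/3.
Next entering variable (most negative z-row entry -17/9): x_2.
Ratio test on column x_2 — row 1: 2/(2/3) = 3; row 2: 9/(10/3) = 27/10; row 3: (1/3)/(2/9) = 3/2. Minimum is 3/2 at row 3 (x_3 leaves); pivot element 2/9.
After the second pivot the z-row RHS is 38/3 − (-17/9)·(3/2) = 31/2.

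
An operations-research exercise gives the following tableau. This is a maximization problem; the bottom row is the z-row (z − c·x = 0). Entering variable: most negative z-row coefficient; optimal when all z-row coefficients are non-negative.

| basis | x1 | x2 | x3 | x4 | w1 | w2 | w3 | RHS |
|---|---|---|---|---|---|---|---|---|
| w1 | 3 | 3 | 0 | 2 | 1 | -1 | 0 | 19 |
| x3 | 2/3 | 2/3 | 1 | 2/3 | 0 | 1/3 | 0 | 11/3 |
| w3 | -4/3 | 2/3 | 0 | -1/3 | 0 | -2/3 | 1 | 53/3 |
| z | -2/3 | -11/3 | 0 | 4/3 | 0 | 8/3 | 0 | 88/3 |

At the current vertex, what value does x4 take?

x4 is not in the basis, so in the current basic feasible solution x4 = 0.

0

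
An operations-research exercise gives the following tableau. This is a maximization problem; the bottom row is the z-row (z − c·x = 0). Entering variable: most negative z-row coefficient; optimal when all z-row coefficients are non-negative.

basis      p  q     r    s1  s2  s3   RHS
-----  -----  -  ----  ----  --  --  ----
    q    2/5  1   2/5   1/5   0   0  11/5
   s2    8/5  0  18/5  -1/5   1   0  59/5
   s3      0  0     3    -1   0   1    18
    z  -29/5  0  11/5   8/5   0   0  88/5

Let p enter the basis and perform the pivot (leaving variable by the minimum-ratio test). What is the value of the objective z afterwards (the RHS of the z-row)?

99/2

Ratio test on column p — row 1: (11/5)/(2/5) = 11/2; row 2: (59/5)/(8/5) = 59/8; row 3: entry 0 ≤ 0. Minimum is 11/2 at row 1 (q leaves); pivot element 2/5.
Pivot on row 1; the z-row RHS becomes 88/5 − (-29/5)·(11/2) = 99/2.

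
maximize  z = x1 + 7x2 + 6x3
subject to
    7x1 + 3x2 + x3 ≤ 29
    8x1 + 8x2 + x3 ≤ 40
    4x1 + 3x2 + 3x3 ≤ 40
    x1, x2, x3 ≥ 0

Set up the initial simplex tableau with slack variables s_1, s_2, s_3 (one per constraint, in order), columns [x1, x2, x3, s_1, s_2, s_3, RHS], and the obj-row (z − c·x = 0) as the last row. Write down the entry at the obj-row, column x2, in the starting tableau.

The obj-row carries the negated objective coefficients: the x2 entry is -7.

-7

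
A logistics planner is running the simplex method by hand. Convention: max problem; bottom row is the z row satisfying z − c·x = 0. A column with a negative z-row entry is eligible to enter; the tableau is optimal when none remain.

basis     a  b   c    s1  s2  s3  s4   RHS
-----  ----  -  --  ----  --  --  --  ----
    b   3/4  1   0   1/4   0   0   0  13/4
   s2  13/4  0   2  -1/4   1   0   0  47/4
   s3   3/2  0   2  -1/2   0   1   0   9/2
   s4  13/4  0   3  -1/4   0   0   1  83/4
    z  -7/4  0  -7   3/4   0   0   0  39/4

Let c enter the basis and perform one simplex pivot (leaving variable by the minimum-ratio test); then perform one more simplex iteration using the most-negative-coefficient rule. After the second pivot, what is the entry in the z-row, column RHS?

77/2

Ratio test on column c — row 1: entry 0 ≤ 0; row 2: (47/4)/2 = 47/8; row 3: (9/2)/2 = 9/4; row 4: (83/4)/3 = 83/12. Minimum is 9/4 at row 3 (s3 leaves); pivot element 2.
Divide row 3 by 2; eliminate column c from the other rows.
Second iteration: most negative z-row entry is -1 in column s1, so s1 enters.
Ratio test on column s1 — row 1: (13/4)/(1/4) = 13; row 2: (29/4)/(1/4) = 29; row 3: entry -1/4 ≤ 0; row 4: 14/(1/2) = 28. Minimum is 13 at row 1 (b leaves); pivot element 1/4.
Divide row 1 by 1/4; eliminate column s1 from the other rows.
After both pivots, the entry at the z-row, column RHS is 77/2.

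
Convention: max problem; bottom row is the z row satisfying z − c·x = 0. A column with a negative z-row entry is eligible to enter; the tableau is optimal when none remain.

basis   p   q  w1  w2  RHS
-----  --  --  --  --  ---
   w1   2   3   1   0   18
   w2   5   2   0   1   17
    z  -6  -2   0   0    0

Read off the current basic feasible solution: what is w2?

17

w2 is basic (row 2); its value is the RHS of that row, 17.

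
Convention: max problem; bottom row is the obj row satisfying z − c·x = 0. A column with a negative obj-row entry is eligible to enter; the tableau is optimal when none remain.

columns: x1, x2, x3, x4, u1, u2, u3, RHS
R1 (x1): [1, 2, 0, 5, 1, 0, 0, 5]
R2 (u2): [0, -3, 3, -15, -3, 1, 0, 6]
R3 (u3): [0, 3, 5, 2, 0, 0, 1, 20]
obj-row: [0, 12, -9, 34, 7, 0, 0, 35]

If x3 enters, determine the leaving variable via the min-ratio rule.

Column x3 entries and ratios — x1: 0 ≤ 0, skip; u2: 6/3 = 2; u3: 20/5 = 4.
Smallest ratio is 2 in the row of u2, so u2 leaves.

u2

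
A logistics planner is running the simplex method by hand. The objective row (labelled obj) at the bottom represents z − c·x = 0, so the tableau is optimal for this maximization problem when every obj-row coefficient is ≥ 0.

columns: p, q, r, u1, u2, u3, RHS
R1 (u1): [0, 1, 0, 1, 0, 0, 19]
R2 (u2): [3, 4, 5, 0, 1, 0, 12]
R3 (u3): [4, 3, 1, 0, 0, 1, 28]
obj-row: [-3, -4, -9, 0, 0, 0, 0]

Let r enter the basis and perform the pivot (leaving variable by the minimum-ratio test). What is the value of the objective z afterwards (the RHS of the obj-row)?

Ratio test on column r — row 1: entry 0 ≤ 0; row 2: 12/5 = 12/5; row 3: 28/1 = 28. Minimum is 12/5 at row 2 (u2 leaves); pivot element 5.
Pivot on row 2; the obj-row RHS becomes 0 − (-9)·(12/5) = 108/5.

108/5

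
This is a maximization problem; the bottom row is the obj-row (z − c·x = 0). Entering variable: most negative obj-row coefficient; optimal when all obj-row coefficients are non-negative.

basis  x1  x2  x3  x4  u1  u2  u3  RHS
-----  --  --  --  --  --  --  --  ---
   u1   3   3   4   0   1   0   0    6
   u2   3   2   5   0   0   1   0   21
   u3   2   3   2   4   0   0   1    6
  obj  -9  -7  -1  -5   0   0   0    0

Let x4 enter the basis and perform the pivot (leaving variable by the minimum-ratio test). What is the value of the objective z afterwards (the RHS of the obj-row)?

15/2

Ratio test on column x4 — row 1: entry 0 ≤ 0; row 2: entry 0 ≤ 0; row 3: 6/4 = 3/2. Minimum is 3/2 at row 3 (u3 leaves); pivot element 4.
Pivot on row 3; the obj-row RHS becomes 0 − (-5)·(3/2) = 15/2.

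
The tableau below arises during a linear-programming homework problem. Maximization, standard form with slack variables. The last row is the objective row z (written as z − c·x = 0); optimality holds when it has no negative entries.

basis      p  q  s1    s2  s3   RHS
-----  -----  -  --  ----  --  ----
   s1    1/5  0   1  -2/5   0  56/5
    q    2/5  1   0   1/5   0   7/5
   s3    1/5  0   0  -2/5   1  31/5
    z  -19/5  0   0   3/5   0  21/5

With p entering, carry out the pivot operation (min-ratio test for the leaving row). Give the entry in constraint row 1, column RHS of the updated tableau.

21/2

Ratio test on column p — row 1: (56/5)/(1/5) = 56; row 2: (7/5)/(2/5) = 7/2; row 3: (31/5)/(1/5) = 31. Minimum is 7/2 at row 2 (q leaves); pivot element 2/5.
Divide row 2 by 2/5; eliminate column p from the other rows.
Row 1 update in column RHS: 56/5 − (1/5)·(7/2) = 21/2.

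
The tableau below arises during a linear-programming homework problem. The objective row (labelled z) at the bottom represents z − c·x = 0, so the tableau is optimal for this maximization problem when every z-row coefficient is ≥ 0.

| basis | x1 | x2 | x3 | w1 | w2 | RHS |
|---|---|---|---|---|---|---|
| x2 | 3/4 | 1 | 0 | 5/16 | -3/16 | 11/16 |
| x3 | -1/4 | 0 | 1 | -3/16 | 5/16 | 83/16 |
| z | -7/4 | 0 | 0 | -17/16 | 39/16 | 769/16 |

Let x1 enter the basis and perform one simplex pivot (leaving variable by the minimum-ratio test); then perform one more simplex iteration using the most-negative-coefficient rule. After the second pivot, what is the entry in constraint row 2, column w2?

Ratio test on column x1 — row 1: (11/16)/(3/4) = 11/12; row 2: entry -1/4 ≤ 0. Minimum is 11/12 at row 1 (x2 leaves); pivot element 3/4.
Divide row 1 by 3/4; eliminate column x1 from the other rows.
Second iteration: most negative z-row entry is -1/3 in column w1, so w1 enters.
Ratio test on column w1 — row 1: (11/12)/(5/12) = 11/5; row 2: entry -1/12 ≤ 0. Minimum is 11/5 at row 1 (x1 leaves); pivot element 5/12.
Divide row 1 by 5/12; eliminate column w1 from the other rows.
After both pivots, the entry at constraint row 2, column w2 is 1/5.

1/5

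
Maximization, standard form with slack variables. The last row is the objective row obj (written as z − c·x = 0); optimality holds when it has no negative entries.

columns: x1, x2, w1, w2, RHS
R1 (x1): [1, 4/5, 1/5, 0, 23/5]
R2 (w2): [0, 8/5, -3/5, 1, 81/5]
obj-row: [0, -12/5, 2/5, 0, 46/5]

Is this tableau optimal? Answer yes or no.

The obj-row has a negative entry -12/5 in column x2, so it is not optimal.

no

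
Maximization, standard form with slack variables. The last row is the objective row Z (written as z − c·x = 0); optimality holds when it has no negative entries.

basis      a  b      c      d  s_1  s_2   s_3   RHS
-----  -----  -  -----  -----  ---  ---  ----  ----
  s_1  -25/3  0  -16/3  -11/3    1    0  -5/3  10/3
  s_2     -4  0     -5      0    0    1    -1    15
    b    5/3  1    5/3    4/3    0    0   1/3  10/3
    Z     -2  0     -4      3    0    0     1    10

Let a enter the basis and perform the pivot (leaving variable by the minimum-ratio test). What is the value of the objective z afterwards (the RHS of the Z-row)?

Ratio test on column a — row 1: entry -25/3 ≤ 0; row 2: entry -4 ≤ 0; row 3: (10/3)/(5/3) = 2. Minimum is 2 at row 3 (b leaves); pivot element 5/3.
Pivot on row 3; the Z-row RHS becomes 10 − (-2)·2 = 14.

14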